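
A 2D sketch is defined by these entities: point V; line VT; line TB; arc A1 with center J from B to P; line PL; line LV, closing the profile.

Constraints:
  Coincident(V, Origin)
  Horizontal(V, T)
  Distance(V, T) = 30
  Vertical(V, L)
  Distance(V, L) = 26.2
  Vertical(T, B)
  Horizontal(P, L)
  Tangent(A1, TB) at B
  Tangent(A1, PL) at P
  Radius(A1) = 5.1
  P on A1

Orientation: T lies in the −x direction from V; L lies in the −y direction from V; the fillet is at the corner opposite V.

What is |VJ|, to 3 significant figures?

32.6

V is at the origin; VT is horizontal with |VT| = 30.0 and T on the −x side, so T = (-30.0, 0.00). V and L share the same x with |VL| = 26.2 and L on the −y side, so L = (0.00, -26.2). The virtual corner opposite V is at (-30.0, -26.2). Tangency of A1 to TB means the radius JB is perpendicular to TB and the tangent condition forces JP to be normal to PL, with radius 5.1, so the center J sits 5.1 in from both sides at J = (-24.9, -21.1). Then |VJ| = |J − V| = 32.6.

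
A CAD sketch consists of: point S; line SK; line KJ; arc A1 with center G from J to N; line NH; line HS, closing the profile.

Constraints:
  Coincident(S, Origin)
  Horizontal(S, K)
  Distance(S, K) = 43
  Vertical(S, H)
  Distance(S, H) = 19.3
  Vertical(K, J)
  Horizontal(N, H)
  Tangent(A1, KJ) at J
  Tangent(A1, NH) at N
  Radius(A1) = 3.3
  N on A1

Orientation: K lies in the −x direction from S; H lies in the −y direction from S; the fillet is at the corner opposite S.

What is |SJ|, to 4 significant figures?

45.88

S is at the origin; S and K share the same y with |SK| = 43.0 and K on the −x side, so K = (-43.00, 0.000). S and H share the same x with |SH| = 19.3 and H on the −y side, so H = (0.000, -19.30). The virtual corner opposite S is at (-43.00, -19.30). Since A1 is tangent to KJ there, GJ ⟂ KJ and since A1 is tangent to NH there, GN ⟂ NH, with radius 3.3, so the center G sits 3.3 in from both sides at G = (-39.70, -16.00). That places the tangent points at J = (-43.00, -16.00) on KJ and N = (-39.70, -19.30) on NH. Then |SJ| = |J − S| = 45.88.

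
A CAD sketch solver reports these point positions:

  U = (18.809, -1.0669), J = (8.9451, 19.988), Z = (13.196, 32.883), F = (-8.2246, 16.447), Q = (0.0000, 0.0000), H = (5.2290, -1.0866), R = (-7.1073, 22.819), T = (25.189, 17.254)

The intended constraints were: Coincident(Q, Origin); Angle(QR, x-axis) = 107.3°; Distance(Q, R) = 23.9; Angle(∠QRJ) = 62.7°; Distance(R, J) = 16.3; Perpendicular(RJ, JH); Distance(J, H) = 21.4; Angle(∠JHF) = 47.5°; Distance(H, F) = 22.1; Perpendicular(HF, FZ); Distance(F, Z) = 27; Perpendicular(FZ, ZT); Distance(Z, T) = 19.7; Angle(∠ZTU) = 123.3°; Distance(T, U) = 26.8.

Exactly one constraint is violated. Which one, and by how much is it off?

Distance(T, U) = 26.8 — off by 7.40.

Q = (0.00, 0.00) ✓; QR at 107.3° ✓; |QR| = 23.90 ✓; ∠QRJ = 62.70° ✓; |RJ| = 16.30 ✓; ∠(RJ, JH) = 90.00° ✓; |JH| = 21.40 ✓; ∠JHF = 47.50° ✓; |HF| = 22.10 ✓; ∠(HF, FZ) = 90.00° ✓; |FZ| = 27.00 ✓; ∠(FZ, ZT) = 90.00° ✓; |ZT| = 19.70 ✓; ∠ZTU = 123.3° ✓; |TU| = 19.40 ✗.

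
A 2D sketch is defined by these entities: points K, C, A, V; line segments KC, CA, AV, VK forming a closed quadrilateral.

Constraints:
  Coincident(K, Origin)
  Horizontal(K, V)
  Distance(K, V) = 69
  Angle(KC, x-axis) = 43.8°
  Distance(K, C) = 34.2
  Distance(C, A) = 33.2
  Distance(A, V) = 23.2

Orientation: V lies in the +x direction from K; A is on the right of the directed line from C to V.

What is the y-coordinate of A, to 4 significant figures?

-1.885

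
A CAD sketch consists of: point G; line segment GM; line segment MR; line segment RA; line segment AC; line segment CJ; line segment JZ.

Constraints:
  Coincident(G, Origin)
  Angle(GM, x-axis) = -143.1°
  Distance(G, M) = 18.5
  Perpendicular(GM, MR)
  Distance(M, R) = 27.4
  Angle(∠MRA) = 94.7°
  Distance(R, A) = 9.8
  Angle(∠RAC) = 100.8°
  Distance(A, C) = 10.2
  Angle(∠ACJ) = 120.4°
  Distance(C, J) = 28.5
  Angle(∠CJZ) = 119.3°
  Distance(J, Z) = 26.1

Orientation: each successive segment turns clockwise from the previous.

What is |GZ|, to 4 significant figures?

51.28

G is at the origin; GM runs at -143.1° with length 18.5, so M = (-14.79, -11.11). The perpendicularity gives MR at right angles to GM, so MR runs at 126.9°; with |MR| = 27.4, R = (-31.25, 10.80). ∠MRA = 94.7° gives RA at 41.60° from the x-axis; with |RA| = 9.8, A = (-23.92, 17.31). ∠RAC = 100.8° gives AC at -37.60° from the x-axis; with |AC| = 10.2, C = (-15.84, 11.09). ∠ACJ = 120.4° gives CJ at -97.20° from the x-axis; with |CJ| = 28.5, J = (-19.41, -17.19). ∠CJZ = 119.3° gives JZ at -157.9° from the x-axis; with |JZ| = 26.1, Z = (-43.59, -27.01). Then |GZ| = |Z − G| = 51.28.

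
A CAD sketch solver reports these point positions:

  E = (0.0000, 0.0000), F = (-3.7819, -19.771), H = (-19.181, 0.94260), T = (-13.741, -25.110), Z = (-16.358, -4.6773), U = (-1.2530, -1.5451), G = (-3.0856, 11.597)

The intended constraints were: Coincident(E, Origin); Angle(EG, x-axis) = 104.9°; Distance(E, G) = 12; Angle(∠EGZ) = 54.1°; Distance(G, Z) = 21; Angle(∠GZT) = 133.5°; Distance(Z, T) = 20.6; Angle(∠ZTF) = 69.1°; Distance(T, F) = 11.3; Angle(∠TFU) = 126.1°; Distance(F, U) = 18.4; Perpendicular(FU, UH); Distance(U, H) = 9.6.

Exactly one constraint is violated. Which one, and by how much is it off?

Distance(U, H) = 9.6 — off by 8.50.

E = (0.00, 0.00) ✓; EG at 104.9° ✓; |EG| = 12.00 ✓; ∠EGZ = 54.10° ✓; |GZ| = 21.00 ✓; ∠GZT = 133.5° ✓; |ZT| = 20.60 ✓; ∠ZTF = 69.10° ✓; |TF| = 11.30 ✓; ∠TFU = 126.1° ✓; |FU| = 18.40 ✓; ∠(FU, UH) = 90.00° ✓; |UH| = 18.10 ✗.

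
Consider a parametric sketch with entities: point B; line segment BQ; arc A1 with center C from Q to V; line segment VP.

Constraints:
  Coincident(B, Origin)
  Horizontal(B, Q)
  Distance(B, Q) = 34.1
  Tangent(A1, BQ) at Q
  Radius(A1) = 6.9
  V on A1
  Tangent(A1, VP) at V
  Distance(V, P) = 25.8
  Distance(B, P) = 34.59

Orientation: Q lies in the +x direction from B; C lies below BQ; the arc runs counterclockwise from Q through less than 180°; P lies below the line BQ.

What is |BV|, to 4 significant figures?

27.98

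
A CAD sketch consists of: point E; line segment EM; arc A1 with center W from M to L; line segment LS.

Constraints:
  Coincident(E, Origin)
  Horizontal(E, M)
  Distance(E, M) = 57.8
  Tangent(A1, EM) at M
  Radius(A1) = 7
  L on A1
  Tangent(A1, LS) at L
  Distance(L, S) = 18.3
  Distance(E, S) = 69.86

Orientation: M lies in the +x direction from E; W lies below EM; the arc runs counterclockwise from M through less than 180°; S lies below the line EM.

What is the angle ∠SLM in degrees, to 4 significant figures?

113.5°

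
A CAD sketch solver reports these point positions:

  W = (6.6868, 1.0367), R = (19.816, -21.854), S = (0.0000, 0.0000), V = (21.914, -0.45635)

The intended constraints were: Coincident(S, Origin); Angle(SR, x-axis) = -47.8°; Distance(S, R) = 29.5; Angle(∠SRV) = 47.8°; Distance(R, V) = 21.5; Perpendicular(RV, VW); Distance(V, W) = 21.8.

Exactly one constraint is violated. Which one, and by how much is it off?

Distance(V, W) = 21.8 — off by 6.50.

S = (0.00, 0.00) ✓; SR at -47.80° ✓; |SR| = 29.50 ✓; ∠SRV = 47.80° ✓; |RV| = 21.50 ✓; ∠(RV, VW) = 90.00° ✓; |VW| = 15.30 ✗.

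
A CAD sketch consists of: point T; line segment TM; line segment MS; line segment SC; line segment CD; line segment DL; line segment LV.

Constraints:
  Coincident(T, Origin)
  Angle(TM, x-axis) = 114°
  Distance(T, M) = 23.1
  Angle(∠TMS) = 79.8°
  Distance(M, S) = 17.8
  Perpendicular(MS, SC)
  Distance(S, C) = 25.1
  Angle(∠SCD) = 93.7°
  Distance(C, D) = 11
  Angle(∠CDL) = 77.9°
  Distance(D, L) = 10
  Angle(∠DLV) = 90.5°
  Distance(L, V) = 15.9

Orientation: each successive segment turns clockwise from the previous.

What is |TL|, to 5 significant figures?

8.0040

T is at the origin; TM runs at 114.0° with length 23.1, so M = (-9.3956, 21.103). ∠TMS = 79.8° gives MS at 13.800° from the x-axis; with |MS| = 17.8, S = (7.8906, 25.349). The perpendicularity gives SC at right angles to MS, so SC runs at -76.200°; with |SC| = 25.1, C = (13.878, 0.97333). ∠SCD = 93.7° gives CD at -162.50° from the x-axis; with |CD| = 11.0, D = (3.3869, -2.3344). ∠CDL = 77.9° gives DL at 95.400° from the x-axis; with |DL| = 10.0, L = (2.4458, 7.6212). Then |TL| = |L − T| = 8.0040.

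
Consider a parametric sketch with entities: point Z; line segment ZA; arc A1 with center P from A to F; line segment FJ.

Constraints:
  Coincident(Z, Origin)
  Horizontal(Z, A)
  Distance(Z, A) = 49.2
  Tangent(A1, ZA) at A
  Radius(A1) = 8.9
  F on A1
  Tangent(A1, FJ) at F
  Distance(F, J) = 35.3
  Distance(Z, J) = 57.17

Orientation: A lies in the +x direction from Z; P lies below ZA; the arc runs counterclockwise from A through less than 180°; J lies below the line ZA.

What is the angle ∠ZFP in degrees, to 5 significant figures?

173.49°

Checks: |PF| = 8.900 ✓; ∠(PF, FJ) = 90.00° ✓; |FJ| = 35.30 ✓; |ZJ| = 57.17 ✓.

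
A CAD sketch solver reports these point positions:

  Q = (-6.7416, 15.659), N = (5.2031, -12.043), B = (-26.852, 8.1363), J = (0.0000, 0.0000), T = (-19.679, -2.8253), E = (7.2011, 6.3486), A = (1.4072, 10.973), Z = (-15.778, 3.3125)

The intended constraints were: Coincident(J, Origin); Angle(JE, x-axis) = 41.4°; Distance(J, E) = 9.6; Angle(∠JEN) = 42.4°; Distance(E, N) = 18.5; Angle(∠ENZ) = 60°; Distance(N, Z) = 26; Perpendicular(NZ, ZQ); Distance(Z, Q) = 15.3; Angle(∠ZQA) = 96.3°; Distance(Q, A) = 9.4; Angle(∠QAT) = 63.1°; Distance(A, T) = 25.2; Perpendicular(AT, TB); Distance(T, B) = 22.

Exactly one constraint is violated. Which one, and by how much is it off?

Distance(T, B) = 22 — off by 8.90.

J = (0.00, 0.00) ✓; JE at 41.40° ✓; |JE| = 9.600 ✓; ∠JEN = 42.40° ✓; |EN| = 18.50 ✓; ∠ENZ = 60.00° ✓; |NZ| = 26.00 ✓; ∠(NZ, ZQ) = 90.00° ✓; |ZQ| = 15.30 ✓; ∠ZQA = 96.30° ✓; |QA| = 9.400 ✓; ∠QAT = 63.10° ✓; |AT| = 25.20 ✓; ∠(AT, TB) = 90.00° ✓; |TB| = 13.10 ✗.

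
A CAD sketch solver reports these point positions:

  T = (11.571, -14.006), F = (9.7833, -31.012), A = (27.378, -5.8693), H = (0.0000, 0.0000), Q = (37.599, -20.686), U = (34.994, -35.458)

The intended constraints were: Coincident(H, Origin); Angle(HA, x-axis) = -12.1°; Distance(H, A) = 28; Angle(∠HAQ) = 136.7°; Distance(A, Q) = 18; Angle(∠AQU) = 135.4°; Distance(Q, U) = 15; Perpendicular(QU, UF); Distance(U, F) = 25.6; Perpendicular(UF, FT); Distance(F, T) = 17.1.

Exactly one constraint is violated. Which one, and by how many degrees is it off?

Perpendicular(UF, FT) — off by 4.00°.

H = (0.00, 0.00) ✓; HA at -12.10° ✓; |HA| = 28.00 ✓; ∠HAQ = 136.7° ✓; |AQ| = 18.00 ✓; ∠AQU = 135.4° ✓; |QU| = 15.00 ✓; ∠(QU, UF) = 90.00° ✓; |UF| = 25.60 ✓; ∠(UF, FT) = 86.00° ✗; |FT| = 17.10 ✓.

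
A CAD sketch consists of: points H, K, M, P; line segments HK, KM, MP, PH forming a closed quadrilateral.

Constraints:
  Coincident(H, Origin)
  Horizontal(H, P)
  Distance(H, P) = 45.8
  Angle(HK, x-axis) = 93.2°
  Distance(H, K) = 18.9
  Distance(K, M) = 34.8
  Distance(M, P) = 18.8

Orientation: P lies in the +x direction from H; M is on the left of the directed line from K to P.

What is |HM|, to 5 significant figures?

36.296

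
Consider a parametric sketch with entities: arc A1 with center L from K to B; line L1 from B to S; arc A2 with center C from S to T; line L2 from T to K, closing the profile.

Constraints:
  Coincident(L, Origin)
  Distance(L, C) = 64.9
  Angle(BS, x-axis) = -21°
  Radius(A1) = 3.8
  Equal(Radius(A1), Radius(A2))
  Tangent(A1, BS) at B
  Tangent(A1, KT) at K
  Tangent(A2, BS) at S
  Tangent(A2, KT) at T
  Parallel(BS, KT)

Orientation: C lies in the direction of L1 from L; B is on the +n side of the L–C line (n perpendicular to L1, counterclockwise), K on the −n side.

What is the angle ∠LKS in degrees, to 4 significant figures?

83.32°

The slot axis is L1's direction at -21.0°, so u = (cos -21.0°, sin -21.0°) = (0.9336, -0.3584) and n = (−sin -21.0°, cos -21.0°) = (0.3584, 0.9336). L is at the origin and C lies 64.9 along u from L, so C = 64.9·u = (60.59, -23.26). Tangency of A1 to both parallel lines with radius 3.8 puts B and K at L ± 3.8·n: B = (1.362, 3.548), K = (-1.362, -3.548). Equal radii place S and T the same way about C: S = C + 3.8·n = (61.95, -19.71), T = C − 3.8·n = (59.23, -26.81). Then cos ∠LKS = KL·KS / (|KL||KS|), giving 83.32°.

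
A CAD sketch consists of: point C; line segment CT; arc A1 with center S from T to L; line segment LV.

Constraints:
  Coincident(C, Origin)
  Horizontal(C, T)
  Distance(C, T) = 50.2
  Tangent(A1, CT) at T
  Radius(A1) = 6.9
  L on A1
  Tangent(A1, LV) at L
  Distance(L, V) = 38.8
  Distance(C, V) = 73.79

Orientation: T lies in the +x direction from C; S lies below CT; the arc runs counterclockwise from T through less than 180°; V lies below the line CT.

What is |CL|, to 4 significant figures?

44.79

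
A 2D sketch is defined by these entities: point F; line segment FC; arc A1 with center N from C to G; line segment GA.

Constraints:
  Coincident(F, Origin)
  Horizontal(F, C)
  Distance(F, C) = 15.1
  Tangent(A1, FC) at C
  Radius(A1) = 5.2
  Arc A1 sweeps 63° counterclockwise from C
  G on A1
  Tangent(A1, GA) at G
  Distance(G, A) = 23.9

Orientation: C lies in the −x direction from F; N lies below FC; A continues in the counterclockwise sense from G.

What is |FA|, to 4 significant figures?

38.96

F is at the origin; F and C share the same y with |FC| = 15.1 and C on the −x side, so C = (-15.10, 0.000). Since A1 is tangent to FC there, NC ⟂ FC, so N = C + (0, -5.2) = (-15.10, -5.200). On A1, C sits at bearing 90° from N; a 63° counterclockwise sweep puts G at bearing 153°, so G = N + 5.2·(cos 153°, sin 153°) = (-19.73, -2.839). Tangency of A1 to GA means the radius NG is perpendicular to GA, so GA runs along (−sin 153°, cos 153°); with |GA| = 23.9, A = (-30.58, -24.13). Then |FA| = |A − F| = 38.96.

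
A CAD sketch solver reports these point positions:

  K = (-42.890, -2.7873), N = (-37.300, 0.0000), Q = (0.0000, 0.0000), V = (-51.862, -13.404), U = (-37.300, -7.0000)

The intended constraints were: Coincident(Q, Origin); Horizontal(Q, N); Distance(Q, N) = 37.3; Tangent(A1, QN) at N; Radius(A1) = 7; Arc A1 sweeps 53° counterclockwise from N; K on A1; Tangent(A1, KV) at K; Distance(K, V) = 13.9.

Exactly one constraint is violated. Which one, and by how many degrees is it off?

Tangent(A1, KV) at K — off by 3.20°.

Q = (0.00, 0.00) ✓; Q.y = 0.00, N.y = 0.00 ✓; |QN| = 37.30 ✓; ∠(UN, NQ) = 90.00° ✓; |UN| = 7.000 ✓; bearing(U→K) − bearing(U→N) = 53.00° ✓; |UK| = 7.000 ✓; ∠(UK, KV) = 93.20° ✗; |KV| = 13.90 ✓.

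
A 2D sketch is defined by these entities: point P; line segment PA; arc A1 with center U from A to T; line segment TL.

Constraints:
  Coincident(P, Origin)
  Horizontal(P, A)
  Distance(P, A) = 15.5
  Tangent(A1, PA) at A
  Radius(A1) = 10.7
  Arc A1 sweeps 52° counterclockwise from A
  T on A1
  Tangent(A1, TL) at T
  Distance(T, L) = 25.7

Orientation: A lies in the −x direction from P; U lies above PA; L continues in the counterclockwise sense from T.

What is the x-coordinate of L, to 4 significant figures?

8.754

P is at the origin; P and A share the same y with |PA| = 15.5 and A on the −x side, so A = (-15.50, 0.000). A1 meets PA tangentially, so UA is at right angles to PA, so U = A + (0, 10.7) = (-15.50, 10.70). On A1, A sits at bearing -90° from U; a 52° counterclockwise sweep puts T at bearing -38°, so T = U + 10.7·(cos -38°, sin -38°) = (-7.068, 4.112). Tangency of A1 to TL means the radius UT is perpendicular to TL, so TL runs along (−sin -38°, cos -38°); with |TL| = 25.7, L = (8.754, 24.36). So L.x = 8.754.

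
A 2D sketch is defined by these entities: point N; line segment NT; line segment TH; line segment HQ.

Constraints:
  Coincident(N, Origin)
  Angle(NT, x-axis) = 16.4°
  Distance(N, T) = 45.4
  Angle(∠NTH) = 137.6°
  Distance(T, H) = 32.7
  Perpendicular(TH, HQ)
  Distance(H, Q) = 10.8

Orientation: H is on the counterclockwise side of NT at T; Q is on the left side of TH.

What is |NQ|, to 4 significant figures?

69.13

N is at the origin; NT runs at 16.4° with length 45.4, so T = 45.4·(cos 16.4°, sin 16.4°) = (43.55, 12.82). ∠NTH = 137.6°, so TH runs at 16.4° + (180° − 137.6°) = 58.80° from the x-axis; with |TH| = 32.7, H = T + 32.7·(cos 58.80°, sin 58.80°) = (60.49, 40.79). TH ⟂ HQ; with |HQ| = 10.8 on the left of TH, Q = H + 10.8·(-0.8554, 0.5180) = (51.25, 46.38). Then |NQ| = |Q − N| = 69.13.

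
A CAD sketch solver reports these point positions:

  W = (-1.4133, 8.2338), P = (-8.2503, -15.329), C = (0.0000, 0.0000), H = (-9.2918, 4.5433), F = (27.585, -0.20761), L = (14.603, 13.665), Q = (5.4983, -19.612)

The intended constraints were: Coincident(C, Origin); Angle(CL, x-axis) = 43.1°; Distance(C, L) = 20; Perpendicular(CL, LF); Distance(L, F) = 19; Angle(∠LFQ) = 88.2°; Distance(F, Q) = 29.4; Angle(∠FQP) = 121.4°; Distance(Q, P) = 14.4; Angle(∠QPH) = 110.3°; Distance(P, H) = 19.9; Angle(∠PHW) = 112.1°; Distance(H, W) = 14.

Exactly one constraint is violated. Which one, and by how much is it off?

Distance(H, W) = 14 — off by 5.30.

C = (0.00, 0.00) ✓; CL at 43.10° ✓; |CL| = 20.00 ✓; ∠(CL, LF) = 90.00° ✓; |LF| = 19.00 ✓; ∠LFQ = 88.20° ✓; |FQ| = 29.40 ✓; ∠FQP = 121.4° ✓; |QP| = 14.40 ✓; ∠QPH = 110.3° ✓; |PH| = 19.90 ✓; ∠PHW = 112.1° ✓; |HW| = 8.700 ✗.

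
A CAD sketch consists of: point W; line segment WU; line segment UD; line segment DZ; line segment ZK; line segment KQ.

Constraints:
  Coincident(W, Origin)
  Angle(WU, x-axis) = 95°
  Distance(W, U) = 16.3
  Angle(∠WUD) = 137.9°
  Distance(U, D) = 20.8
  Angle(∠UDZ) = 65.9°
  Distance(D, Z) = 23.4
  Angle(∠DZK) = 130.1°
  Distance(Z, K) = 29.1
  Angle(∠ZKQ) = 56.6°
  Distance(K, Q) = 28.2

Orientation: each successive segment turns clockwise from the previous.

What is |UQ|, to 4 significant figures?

8.655

∠DZK = 130.1° gives ZK at -111.1° from the x-axis; with |ZK| = 29.1, K = (11.92, -14.83). ∠ZKQ = 56.6° gives KQ at 125.5° from the x-axis; with |KQ| = 28.2, Q = (-4.453, 8.131). Then |UQ| = |Q − U| = 8.655.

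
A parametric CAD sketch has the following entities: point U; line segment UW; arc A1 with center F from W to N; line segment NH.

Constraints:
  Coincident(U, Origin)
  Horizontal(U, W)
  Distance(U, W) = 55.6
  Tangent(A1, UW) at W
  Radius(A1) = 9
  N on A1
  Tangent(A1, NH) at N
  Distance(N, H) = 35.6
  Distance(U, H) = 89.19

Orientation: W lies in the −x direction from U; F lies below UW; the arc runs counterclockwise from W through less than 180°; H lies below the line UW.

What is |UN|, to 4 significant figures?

63.31

Checks: U.y = 0.00, W.y = 0.00 ✓; |FN| = 9.000 ✓; ∠(FN, NH) = 90.00° ✓; |NH| = 35.60 ✓; |UH| = 89.19 ✓.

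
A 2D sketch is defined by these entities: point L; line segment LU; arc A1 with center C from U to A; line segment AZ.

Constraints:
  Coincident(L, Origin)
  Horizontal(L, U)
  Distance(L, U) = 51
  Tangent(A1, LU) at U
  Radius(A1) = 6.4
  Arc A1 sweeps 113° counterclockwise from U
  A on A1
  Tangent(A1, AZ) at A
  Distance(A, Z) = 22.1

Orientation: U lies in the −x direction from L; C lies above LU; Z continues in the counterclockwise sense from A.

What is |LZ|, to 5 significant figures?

61.185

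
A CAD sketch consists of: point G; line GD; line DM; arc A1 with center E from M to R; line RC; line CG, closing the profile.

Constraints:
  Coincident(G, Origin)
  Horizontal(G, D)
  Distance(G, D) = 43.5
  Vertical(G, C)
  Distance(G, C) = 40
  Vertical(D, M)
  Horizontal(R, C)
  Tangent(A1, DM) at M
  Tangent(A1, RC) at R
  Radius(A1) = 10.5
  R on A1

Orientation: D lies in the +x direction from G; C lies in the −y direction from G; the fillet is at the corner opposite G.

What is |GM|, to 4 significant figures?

52.56

G is at the origin; G and D share the same y with |GD| = 43.5 and D on the +x side, so D = (43.50, 0.000). GC is vertical with |GC| = 40.0 and C on the −y side, so C = (0.000, -40.00). The virtual corner opposite G is at (43.50, -40.00). Since A1 is tangent to DM there, EM ⟂ DM and since A1 is tangent to RC there, ER ⟂ RC, with radius 10.5, so the center E sits 10.5 in from both sides at E = (33.00, -29.50). That places the tangent points at M = (43.50, -29.50) on DM and R = (33.00, -40.00) on RC. Then |GM| = |M − G| = 52.56.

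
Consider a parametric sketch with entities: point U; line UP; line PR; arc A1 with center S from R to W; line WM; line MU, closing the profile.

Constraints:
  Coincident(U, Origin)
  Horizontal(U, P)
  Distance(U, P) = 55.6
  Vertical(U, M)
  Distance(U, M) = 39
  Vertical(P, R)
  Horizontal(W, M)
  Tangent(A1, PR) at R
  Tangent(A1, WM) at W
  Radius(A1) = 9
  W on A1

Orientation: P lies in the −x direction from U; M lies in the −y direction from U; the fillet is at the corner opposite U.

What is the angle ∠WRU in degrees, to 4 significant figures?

73.35°

U is at the origin; U and P share the same y with |UP| = 55.6 and P on the −x side, so P = (-55.60, 0.000). UM is vertical with |UM| = 39.0 and M on the −y side, so M = (0.000, -39.00). The virtual corner opposite U is at (-55.60, -39.00). Tangency of A1 to PR means the radius SR is perpendicular to PR and the tangent condition forces SW to be normal to WM, with radius 9.0, so the center S sits 9.0 in from both sides at S = (-46.60, -30.00). That places the tangent points at R = (-55.60, -30.00) on PR and W = (-46.60, -39.00) on WM. Then cos ∠WRU = RW·RU / (|RW||RU|), giving 73.35°.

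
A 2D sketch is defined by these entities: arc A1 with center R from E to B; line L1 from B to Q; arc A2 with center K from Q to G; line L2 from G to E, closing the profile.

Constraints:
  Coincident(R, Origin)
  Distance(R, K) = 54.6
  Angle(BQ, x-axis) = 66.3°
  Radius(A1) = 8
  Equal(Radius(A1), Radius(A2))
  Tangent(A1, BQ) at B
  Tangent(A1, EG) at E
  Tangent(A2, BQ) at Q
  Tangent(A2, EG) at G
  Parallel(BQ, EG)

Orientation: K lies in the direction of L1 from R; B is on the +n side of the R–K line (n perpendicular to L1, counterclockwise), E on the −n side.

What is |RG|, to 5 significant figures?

55.183

Tangency of A1 to both parallel lines with radius 8.0 puts B and E at R ± 8.0·n: B = (-7.3253, 3.2156), E = (7.3253, -3.2156). Equal radii place Q and G the same way about K: Q = K + 8.0·n = (14.621, 53.211), G = K − 8.0·n = (29.272, 46.780). Then |RG| = |G − R| = 55.183.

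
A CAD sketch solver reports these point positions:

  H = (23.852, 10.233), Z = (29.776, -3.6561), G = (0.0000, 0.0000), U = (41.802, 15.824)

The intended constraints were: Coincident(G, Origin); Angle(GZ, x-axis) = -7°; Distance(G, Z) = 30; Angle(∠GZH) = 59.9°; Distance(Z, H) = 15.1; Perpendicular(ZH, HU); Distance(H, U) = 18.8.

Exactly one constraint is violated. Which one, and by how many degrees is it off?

Perpendicular(ZH, HU) — off by 5.80°.

G = (0.00, 0.00) ✓; GZ at -7.000° ✓; |GZ| = 30.00 ✓; ∠GZH = 59.90° ✓; |ZH| = 15.10 ✓; ∠(ZH, HU) = 95.80° ✗; |HU| = 18.80 ✓.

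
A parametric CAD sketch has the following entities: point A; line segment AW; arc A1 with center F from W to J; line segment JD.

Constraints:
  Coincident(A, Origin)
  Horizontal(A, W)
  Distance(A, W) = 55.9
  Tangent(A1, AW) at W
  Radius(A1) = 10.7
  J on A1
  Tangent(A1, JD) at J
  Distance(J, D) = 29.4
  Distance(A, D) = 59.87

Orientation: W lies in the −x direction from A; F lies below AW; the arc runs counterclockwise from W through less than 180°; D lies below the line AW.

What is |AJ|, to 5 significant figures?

66.377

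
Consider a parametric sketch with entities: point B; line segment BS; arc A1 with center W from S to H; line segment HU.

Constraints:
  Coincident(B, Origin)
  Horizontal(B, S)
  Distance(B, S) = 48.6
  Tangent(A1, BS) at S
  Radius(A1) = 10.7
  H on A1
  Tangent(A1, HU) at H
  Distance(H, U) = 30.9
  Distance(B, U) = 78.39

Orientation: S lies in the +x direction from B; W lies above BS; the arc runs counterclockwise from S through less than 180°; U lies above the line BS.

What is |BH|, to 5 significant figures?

58.948

Checks: B.y = 0.00, S.y = 0.00 ✓; |WH| = 10.70 ✓; ∠(WH, HU) = 90.00° ✓; |HU| = 30.90 ✓; |BU| = 78.39 ✓.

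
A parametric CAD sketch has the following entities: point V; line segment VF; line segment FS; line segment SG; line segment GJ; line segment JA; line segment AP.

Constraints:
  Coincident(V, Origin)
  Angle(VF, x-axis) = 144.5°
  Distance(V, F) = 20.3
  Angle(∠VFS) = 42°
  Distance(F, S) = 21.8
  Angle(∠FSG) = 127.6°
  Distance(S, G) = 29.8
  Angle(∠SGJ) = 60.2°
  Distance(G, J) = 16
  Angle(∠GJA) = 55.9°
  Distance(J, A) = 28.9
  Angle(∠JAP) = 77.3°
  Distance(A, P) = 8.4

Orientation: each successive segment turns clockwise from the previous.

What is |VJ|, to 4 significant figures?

15.19

V is at the origin; VF runs at 144.5° with length 20.3, so F = (-16.53, 11.79). ∠VFS = 42.0° gives FS at 6.500° from the x-axis; with |FS| = 21.8, S = (5.133, 14.26). ∠FSG = 127.6° gives SG at -45.90° from the x-axis; with |SG| = 29.8, G = (25.87, -7.144). ∠SGJ = 60.2° gives GJ at -165.7° from the x-axis; with |GJ| = 16.0, J = (10.37, -11.10). Then |VJ| = |J − V| = 15.19.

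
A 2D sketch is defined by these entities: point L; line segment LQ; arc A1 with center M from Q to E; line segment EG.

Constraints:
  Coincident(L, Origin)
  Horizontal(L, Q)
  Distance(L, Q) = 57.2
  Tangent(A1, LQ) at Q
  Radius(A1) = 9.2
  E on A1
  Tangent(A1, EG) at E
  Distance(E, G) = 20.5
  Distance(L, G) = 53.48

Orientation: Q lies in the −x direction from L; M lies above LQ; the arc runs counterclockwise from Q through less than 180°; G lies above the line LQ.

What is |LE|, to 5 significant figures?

48.739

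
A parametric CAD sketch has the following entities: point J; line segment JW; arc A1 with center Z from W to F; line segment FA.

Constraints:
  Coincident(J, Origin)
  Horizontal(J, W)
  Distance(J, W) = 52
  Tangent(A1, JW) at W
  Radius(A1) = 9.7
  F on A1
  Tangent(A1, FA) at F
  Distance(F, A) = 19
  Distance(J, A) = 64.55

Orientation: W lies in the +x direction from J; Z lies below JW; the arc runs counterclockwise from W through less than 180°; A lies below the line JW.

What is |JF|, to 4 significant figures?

47.38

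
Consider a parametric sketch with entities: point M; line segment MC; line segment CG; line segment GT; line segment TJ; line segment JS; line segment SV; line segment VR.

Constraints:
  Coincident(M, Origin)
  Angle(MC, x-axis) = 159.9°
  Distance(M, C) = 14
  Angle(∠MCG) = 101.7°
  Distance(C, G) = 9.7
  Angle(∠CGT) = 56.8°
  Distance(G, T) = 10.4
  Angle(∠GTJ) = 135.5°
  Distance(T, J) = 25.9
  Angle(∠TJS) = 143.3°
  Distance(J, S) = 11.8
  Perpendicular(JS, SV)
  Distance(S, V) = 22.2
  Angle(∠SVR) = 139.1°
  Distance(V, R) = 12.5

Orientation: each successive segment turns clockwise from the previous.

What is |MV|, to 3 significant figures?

31.7

M is at the origin; MC runs at 159.9° with length 14.0, so C = (-13.1, 4.81). ∠MCG = 101.7° gives CG at 81.6° from the x-axis; with |CG| = 9.7, G = (-11.7, 14.4). ∠CGT = 56.8° gives GT at -41.6° from the x-axis; with |GT| = 10.4, T = (-3.95, 7.50). ∠GTJ = 135.5° gives TJ at -86.1° from the x-axis; with |TJ| = 25.9, J = (-2.19, -18.3). ∠TJS = 143.3° gives JS at -123° from the x-axis; with |JS| = 11.8, S = (-8.58, -28.3). JS ⟂ SV, so SV runs at 147°; with |SV| = 22.2, V = (-27.2, -16.2). Then |MV| = |V − M| = 31.7.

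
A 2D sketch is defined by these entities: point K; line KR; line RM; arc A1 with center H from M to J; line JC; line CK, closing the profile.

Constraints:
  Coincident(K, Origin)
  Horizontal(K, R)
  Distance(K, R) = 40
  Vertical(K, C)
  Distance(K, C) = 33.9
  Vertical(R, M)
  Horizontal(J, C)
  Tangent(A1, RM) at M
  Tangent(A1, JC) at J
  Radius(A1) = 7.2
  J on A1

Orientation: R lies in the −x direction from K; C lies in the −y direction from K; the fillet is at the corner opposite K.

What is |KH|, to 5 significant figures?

42.293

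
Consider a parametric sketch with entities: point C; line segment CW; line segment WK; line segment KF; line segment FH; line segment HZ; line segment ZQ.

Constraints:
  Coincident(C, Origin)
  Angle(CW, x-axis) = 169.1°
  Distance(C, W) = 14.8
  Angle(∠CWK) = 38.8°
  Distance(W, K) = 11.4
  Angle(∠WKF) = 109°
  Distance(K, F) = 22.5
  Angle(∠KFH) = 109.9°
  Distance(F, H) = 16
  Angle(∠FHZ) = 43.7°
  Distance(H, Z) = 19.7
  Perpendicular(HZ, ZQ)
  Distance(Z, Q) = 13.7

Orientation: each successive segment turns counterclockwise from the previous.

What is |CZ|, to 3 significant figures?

3.71

C is at the origin; CW runs at 169.1° with length 14.8, so W = (-14.5, 2.80). ∠CWK = 38.8° gives WK at -49.7° from the x-axis; with |WK| = 11.4, K = (-7.16, -5.90). ∠WKF = 109.0° gives KF at 21.3° from the x-axis; with |KF| = 22.5, F = (13.8, 2.28). ∠KFH = 109.9° gives FH at 91.4° from the x-axis; with |FH| = 16.0, H = (13.4, 18.3). ∠FHZ = 43.7° gives HZ at -132° from the x-axis; with |HZ| = 19.7, Z = (0.154, 3.70). Then |CZ| = |Z − C| = 3.71.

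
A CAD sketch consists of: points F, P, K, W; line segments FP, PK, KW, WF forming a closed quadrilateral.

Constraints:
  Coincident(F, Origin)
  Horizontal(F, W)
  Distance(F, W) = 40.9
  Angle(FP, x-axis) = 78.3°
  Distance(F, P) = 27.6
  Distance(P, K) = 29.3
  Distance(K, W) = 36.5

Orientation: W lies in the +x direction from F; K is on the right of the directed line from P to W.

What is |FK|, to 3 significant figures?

5.00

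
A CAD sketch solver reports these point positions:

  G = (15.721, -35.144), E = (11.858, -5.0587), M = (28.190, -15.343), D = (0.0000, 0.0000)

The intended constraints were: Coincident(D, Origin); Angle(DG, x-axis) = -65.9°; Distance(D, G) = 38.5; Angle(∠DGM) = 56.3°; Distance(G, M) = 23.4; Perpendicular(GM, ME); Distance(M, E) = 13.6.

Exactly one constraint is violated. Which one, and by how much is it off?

Distance(M, E) = 13.6 — off by 5.70.

D = (0.00, 0.00) ✓; DG at -65.90° ✓; |DG| = 38.50 ✓; ∠DGM = 56.30° ✓; |GM| = 23.40 ✓; ∠(GM, ME) = 90.00° ✓; |ME| = 19.30 ✗.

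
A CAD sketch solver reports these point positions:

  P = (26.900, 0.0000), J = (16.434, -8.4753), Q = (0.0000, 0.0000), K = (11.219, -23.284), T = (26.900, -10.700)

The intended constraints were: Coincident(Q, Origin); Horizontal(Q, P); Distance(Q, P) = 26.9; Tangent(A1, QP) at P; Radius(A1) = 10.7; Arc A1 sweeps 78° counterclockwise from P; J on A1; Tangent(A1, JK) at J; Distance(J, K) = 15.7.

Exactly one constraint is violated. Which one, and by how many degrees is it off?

Tangent(A1, JK) at J — off by 7.40°.

Q = (0.00, 0.00) ✓; Q.y = 0.00, P.y = 0.00 ✓; |QP| = 26.90 ✓; ∠(TP, PQ) = 90.00° ✓; |TP| = 10.70 ✓; bearing(T→J) − bearing(T→P) = 78.00° ✓; |TJ| = 10.70 ✓; ∠(TJ, JK) = 97.40° ✗; |JK| = 15.70 ✓.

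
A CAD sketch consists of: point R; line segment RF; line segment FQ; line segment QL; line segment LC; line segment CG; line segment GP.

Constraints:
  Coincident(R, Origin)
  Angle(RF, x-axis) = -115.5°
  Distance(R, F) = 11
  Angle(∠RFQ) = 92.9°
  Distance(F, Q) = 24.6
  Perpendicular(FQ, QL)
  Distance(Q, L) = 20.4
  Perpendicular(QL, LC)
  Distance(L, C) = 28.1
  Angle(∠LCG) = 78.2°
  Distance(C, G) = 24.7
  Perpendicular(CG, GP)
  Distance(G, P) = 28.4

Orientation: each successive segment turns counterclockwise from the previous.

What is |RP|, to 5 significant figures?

31.220

R is at the origin; RF runs at -115.5° with length 11.0, so F = (-4.7356, -9.9284). ∠RFQ = 92.9° gives FQ at -28.400° from the x-axis; with |FQ| = 24.6, Q = (16.904, -21.629). FQ is perpendicular to QL, so QL runs at 61.600°; with |QL| = 20.4, L = (26.606, -3.6840). QL ⟂ LC, so LC runs at 151.60°; with |LC| = 28.1, C = (1.8883, 9.6811). ∠LCG = 78.2° gives CG at -106.60° from the x-axis; with |CG| = 24.7, G = (-5.1682, -13.989). The perpendicularity gives GP at right angles to CG, so GP runs at -16.600°; with |GP| = 28.4, P = (22.048, -22.103). Then |RP| = |P − R| = 31.220.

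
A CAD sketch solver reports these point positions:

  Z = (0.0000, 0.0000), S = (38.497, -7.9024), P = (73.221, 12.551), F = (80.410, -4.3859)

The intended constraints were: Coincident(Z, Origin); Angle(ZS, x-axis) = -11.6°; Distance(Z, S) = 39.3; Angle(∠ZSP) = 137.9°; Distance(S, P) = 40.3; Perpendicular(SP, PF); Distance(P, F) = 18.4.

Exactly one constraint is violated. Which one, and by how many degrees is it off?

Perpendicular(SP, PF) — off by 7.50°.

Z = (0.00, 0.00) ✓; ZS at -11.60° ✓; |ZS| = 39.30 ✓; ∠ZSP = 137.9° ✓; |SP| = 40.30 ✓; ∠(SP, PF) = 97.50° ✗; |PF| = 18.40 ✓.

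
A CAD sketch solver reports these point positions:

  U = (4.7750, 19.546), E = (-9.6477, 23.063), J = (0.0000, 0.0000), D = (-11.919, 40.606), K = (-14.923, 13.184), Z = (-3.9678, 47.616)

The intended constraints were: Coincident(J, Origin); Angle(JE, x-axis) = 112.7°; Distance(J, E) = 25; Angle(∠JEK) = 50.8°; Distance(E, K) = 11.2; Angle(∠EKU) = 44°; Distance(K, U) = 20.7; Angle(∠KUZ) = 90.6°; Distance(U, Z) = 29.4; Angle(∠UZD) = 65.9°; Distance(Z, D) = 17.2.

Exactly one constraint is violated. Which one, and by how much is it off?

Distance(Z, D) = 17.2 — off by 6.60.

J = (0.00, 0.00) ✓; JE at 112.7° ✓; |JE| = 25.00 ✓; ∠JEK = 50.80° ✓; |EK| = 11.20 ✓; ∠EKU = 44.00° ✓; |KU| = 20.70 ✓; ∠KUZ = 90.60° ✓; |UZ| = 29.40 ✓; ∠UZD = 65.90° ✓; |ZD| = 10.60 ✗.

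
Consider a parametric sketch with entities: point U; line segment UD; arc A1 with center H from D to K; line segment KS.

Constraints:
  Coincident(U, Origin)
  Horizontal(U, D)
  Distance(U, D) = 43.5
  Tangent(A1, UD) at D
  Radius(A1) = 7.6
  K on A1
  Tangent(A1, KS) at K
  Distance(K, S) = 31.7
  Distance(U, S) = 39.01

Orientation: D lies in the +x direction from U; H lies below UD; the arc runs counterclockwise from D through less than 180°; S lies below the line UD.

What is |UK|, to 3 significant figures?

37.0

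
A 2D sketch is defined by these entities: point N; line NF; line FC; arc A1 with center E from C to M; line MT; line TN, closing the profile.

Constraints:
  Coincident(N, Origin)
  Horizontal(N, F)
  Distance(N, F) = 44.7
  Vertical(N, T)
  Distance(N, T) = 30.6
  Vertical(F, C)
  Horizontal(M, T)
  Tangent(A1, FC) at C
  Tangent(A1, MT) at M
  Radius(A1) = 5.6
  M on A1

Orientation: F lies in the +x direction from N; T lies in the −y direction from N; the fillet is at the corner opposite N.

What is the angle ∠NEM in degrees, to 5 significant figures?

122.59°

N is at the origin; N and F share the same y with |NF| = 44.7 and F on the +x side, so F = (44.700, 0.0000). NT is vertical with |NT| = 30.6 and T on the −y side, so T = (0.0000, -30.600). The virtual corner opposite N is at (44.700, -30.600). Tangency of A1 to FC means the radius EC is perpendicular to FC and tangency of A1 to MT means the radius EM is perpendicular to MT, with radius 5.6, so the center E sits 5.6 in from both sides at E = (39.100, -25.000). That places the tangent points at C = (44.700, -25.000) on FC and M = (39.100, -30.600) on MT. Then cos ∠NEM = EN·EM / (|EN||EM|), giving 122.59°.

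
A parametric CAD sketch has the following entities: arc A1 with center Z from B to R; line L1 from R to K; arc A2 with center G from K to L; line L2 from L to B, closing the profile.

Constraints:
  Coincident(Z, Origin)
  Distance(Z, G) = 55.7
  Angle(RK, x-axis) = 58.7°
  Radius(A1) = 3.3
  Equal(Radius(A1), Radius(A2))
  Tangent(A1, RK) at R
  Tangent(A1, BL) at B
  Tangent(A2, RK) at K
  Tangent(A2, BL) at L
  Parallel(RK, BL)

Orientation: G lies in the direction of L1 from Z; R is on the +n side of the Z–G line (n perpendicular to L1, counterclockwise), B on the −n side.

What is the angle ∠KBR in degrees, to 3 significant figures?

83.2°

The slot axis is L1's direction at 58.7°, so u = (cos 58.7°, sin 58.7°) = (0.520, 0.854) and n = (−sin 58.7°, cos 58.7°) = (-0.854, 0.520). Z is at the origin and G lies 55.7 along u from Z, so G = 55.7·u = (28.9, 47.6). Tangency of A1 to both parallel lines with radius 3.3 puts R and B at Z ± 3.3·n: R = (-2.82, 1.71), B = (2.82, -1.71). Equal radii place K and L the same way about G: K = G + 3.3·n = (26.1, 49.3), L = G − 3.3·n = (31.8, 45.9). Then cos ∠KBR = BK·BR / (|BK||BR|), giving 83.2°.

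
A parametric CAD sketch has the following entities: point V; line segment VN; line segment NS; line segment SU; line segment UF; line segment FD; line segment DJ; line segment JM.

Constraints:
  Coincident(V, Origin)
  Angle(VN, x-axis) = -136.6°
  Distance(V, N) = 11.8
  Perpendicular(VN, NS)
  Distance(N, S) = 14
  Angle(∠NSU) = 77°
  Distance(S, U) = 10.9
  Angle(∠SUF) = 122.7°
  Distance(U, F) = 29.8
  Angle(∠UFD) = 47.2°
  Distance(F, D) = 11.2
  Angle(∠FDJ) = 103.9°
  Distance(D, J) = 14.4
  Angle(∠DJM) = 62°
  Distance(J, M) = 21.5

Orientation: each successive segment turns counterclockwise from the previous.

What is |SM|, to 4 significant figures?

38.83

V is at the origin; VN runs at -136.6° with length 11.8, so N = (-8.574, -8.108). VN is perpendicular to NS, so NS runs at -46.60°; with |NS| = 14.0, S = (1.046, -18.28). ∠NSU = 77.0° gives SU at 56.40° from the x-axis; with |SU| = 10.9, U = (7.078, -9.201). ∠SUF = 122.7° gives UF at 113.7° from the x-axis; with |UF| = 29.8, F = (-4.900, 18.09). ∠UFD = 47.2° gives FD at -113.5° from the x-axis; with |FD| = 11.2, D = (-9.366, 7.815). ∠FDJ = 103.9° gives DJ at -37.40° from the x-axis; with |DJ| = 14.4, J = (2.073, -0.9314). ∠DJM = 62.0° gives JM at 80.60° from the x-axis; with |JM| = 21.5, M = (5.585, 20.28). Then |SM| = |M − S| = 38.83.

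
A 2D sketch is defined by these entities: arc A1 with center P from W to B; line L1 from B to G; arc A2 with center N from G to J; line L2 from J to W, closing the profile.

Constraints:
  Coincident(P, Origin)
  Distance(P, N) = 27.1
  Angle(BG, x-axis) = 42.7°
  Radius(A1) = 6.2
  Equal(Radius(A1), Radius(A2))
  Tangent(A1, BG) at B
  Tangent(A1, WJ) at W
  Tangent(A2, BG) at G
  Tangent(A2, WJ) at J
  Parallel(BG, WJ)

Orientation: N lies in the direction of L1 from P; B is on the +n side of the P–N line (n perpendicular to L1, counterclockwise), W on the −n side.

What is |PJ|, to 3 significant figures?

27.8

Tangency of A1 to both parallel lines with radius 6.2 puts B and W at P ± 6.2·n: B = (-4.20, 4.56), W = (4.20, -4.56). Equal radii place G and J the same way about N: G = N + 6.2·n = (15.7, 22.9), J = N − 6.2·n = (24.1, 13.8). Then |PJ| = |J − P| = 27.8.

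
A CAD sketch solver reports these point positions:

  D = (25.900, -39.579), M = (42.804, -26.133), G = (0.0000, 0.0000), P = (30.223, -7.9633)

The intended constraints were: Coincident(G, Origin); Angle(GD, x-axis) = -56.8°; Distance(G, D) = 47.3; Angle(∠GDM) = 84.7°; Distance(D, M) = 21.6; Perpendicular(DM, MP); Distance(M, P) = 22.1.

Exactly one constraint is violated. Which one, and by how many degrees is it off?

Perpendicular(DM, MP) — off by 3.80°.

G = (0.00, 0.00) ✓; GD at -56.80° ✓; |GD| = 47.30 ✓; ∠GDM = 84.70° ✓; |DM| = 21.60 ✓; ∠(DM, MP) = 86.20° ✗; |MP| = 22.10 ✓.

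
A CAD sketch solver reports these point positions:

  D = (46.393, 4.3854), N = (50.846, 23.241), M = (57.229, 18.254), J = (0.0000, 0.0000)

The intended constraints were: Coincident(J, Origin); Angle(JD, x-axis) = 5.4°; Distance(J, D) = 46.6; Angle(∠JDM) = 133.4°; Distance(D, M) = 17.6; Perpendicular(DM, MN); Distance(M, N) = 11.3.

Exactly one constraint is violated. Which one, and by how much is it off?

Distance(M, N) = 11.3 — off by 3.20.

J = (0.00, 0.00) ✓; JD at 5.400° ✓; |JD| = 46.60 ✓; ∠JDM = 133.4° ✓; |DM| = 17.60 ✓; ∠(DM, MN) = 90.00° ✓; |MN| = 8.100 ✗.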